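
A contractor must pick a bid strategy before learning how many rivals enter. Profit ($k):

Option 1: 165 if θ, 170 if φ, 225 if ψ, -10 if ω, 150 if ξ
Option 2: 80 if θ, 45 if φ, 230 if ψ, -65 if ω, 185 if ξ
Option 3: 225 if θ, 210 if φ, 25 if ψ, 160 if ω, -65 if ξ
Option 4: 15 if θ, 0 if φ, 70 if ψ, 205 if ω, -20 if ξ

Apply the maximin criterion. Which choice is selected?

Option 1

Row minima: Option 1=-10, Option 2=-65, Option 3=-65, Option 4=-20
Best worst-case = -10 → Option 1.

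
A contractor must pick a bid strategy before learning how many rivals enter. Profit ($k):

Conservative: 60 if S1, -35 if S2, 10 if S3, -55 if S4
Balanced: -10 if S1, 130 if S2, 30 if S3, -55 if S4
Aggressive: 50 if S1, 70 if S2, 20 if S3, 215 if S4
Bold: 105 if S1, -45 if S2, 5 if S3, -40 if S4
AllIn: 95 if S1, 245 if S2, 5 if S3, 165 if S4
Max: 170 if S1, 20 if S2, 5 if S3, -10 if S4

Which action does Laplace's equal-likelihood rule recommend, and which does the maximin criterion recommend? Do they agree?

laplace → AllIn; maximin → Aggressive (disagree)

Row averages: Conservative=-5, Balanced=23.75, Aggressive=88.75, Bold=6.25, AllIn=127.5, Max=46.25
Highest average = 127.5 → AllIn.
Row minima: Conservative=-55, Balanced=-55, Aggressive=20, Bold=-45, AllIn=5, Max=-10
Best worst-case = 20 → Aggressive.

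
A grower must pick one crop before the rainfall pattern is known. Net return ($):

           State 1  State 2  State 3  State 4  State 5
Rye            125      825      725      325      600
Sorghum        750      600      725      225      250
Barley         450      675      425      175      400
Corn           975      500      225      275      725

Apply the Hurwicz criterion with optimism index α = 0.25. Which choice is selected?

Rye: 0.25·825 + 0.75·125 = 300
Sorghum: 0.25·750 + 0.75·225 = 356.25
Barley: 0.25·675 + 0.75·175 = 300
Corn: 0.25·975 + 0.75·225 = 412.5
Highest Hurwicz score = 412.5 → Corn.

Corn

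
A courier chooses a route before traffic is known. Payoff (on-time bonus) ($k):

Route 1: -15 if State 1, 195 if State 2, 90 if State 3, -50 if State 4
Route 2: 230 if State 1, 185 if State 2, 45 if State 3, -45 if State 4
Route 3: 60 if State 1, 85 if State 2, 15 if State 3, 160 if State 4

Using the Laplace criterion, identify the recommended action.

Row averages: Route 1=55, Route 2=103.75, Route 3=80
Highest average = 103.75 → Route 2.

Route 2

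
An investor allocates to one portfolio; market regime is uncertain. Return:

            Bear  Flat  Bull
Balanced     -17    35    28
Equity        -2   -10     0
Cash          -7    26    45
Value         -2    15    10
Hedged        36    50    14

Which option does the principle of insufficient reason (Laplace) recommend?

Hedged

Row averages: Balanced=46/3, Equity=-4, Cash=64/3, Value=23/3, Hedged=100/3
Highest average = 100/3 → Hedged.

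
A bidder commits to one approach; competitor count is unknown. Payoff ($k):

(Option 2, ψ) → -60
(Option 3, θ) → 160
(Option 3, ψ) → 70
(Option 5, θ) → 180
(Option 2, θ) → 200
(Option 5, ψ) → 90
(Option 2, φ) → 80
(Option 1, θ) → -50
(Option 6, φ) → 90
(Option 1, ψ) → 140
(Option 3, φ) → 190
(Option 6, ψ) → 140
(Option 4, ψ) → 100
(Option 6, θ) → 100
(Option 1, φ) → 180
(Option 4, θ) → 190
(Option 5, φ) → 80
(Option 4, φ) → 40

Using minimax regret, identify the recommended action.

Column bests: θ=200, φ=190, ψ=140.
Option 1 regrets: 250, 10, 0 → max 250
Option 2 regrets: 0, 110, 200 → max 200
Option 3 regrets: 40, 0, 70 → max 70
Option 4 regrets: 10, 150, 40 → max 150
Option 5 regrets: 20, 110, 50 → max 110
Option 6 regrets: 100, 100, 0 → max 100
Smallest max regret = 70 → Option 3.

Option 3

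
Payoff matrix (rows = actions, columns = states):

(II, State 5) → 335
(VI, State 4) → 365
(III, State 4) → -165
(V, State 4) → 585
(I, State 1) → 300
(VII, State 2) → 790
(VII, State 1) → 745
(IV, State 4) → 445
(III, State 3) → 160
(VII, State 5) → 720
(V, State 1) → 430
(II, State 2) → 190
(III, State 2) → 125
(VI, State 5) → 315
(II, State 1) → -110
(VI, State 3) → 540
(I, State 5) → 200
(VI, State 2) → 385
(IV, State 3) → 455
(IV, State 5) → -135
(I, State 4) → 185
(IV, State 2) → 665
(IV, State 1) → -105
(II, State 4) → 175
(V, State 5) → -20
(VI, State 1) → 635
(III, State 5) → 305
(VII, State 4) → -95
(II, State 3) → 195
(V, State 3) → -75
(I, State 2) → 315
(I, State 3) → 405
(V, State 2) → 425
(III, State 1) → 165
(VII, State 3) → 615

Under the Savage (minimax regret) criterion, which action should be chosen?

VI

Column bests: State 1=745, State 2=790, State 3=615, State 4=585, State 5=720.
I regrets: 445, 475, 210, 400, 520 → max 520
II regrets: 855, 600, 420, 410, 385 → max 855
III regrets: 580, 665, 455, 750, 415 → max 750
IV regrets: 850, 125, 160, 140, 855 → max 855
V regrets: 315, 365, 690, 0, 740 → max 740
VI regrets: 110, 405, 75, 220, 405 → max 405
VII regrets: 0, 0, 0, 680, 0 → max 680
Smallest max regret = 405 → VI.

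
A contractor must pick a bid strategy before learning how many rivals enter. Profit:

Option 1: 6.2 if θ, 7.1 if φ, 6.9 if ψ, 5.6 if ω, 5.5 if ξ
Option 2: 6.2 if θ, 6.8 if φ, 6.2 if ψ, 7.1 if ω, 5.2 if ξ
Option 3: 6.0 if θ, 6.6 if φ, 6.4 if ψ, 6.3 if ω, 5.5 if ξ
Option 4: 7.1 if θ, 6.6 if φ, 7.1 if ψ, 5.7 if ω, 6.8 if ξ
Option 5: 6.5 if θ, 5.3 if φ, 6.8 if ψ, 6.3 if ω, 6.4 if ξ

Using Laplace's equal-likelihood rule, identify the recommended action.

Option 4

Row averages: Option 1=6.26, Option 2=6.3, Option 3=6.16, Option 4=6.66, Option 5=6.26
Highest average = 6.66 → Option 4.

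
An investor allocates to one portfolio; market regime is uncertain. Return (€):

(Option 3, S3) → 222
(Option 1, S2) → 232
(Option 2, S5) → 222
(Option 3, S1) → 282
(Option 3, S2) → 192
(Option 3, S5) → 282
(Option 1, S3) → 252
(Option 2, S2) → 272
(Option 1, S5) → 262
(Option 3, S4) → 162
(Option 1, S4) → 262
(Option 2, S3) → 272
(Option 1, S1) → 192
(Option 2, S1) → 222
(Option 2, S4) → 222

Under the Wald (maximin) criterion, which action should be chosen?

Option 2

Row minima: Option 1=192, Option 2=222, Option 3=162
Best worst-case = 222 → Option 2.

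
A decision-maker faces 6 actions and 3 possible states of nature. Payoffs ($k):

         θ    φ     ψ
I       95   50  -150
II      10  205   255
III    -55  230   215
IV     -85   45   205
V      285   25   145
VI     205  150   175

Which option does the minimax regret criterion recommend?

VI

Column bests: θ=285, φ=230, ψ=255.
I regrets: 190, 180, 405 → max 405
II regrets: 275, 25, 0 → max 275
III regrets: 340, 0, 40 → max 340
IV regrets: 370, 185, 50 → max 370
V regrets: 0, 205, 110 → max 205
VI regrets: 80, 80, 80 → max 80
Smallest max regret = 80 → VI.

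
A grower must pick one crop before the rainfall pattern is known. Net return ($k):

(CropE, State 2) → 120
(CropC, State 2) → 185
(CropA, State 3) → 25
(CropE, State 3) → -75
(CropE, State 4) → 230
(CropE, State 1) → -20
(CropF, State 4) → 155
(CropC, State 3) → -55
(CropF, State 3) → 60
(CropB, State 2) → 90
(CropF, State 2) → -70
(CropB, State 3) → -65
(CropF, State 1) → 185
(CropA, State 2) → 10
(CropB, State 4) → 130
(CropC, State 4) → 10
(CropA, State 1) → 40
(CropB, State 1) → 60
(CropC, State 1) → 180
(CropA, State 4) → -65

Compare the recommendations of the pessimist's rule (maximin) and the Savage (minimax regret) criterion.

maximin → CropC; minimax regret → CropB (disagree)

Row minima: CropF=-70, CropA=-65, CropC=-55, CropB=-65, CropE=-75
Best worst-case = -55 → CropC.
Column bests: State 1=185, State 2=185, State 3=60, State 4=230.
CropF regrets: 0, 255, 0, 75 → max 255
CropA regrets: 145, 175, 35, 295 → max 295
CropC regrets: 5, 0, 115, 220 → max 220
CropB regrets: 125, 95, 125, 100 → max 125
CropE regrets: 205, 65, 135, 0 → max 205
Smallest max regret = 125 → CropB.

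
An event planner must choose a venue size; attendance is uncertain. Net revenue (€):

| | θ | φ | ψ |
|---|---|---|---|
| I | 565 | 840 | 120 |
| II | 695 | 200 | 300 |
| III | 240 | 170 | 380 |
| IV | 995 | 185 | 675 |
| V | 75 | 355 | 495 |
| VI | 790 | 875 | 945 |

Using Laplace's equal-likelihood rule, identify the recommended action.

Row averages: I=1525/3, II=1195/3, III=790/3, IV=1855/3, V=925/3, VI=870
Highest average = 870 → VI.

VI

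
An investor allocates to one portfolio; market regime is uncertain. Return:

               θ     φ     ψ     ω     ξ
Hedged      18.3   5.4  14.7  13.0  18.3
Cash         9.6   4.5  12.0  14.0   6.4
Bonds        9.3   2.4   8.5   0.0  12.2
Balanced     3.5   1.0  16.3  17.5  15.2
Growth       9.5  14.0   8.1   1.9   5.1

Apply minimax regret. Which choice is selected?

Column bests: θ=18.3, φ=14.0, ψ=16.3, ω=17.5, ξ=18.3.
Hedged regrets: 0.0, 8.6, 1.6, 4.5, 0.0 → max 8.6
Cash regrets: 8.7, 9.5, 4.3, 3.5, 11.9 → max 11.9
Bonds regrets: 9.0, 11.6, 7.8, 17.5, 6.1 → max 17.5
Balanced regrets: 14.8, 13.0, 0.0, 0.0, 3.1 → max 14.8
Growth regrets: 8.8, 0.0, 8.2, 15.6, 13.2 → max 15.6
Smallest max regret = 8.6 → Hedged.

Hedged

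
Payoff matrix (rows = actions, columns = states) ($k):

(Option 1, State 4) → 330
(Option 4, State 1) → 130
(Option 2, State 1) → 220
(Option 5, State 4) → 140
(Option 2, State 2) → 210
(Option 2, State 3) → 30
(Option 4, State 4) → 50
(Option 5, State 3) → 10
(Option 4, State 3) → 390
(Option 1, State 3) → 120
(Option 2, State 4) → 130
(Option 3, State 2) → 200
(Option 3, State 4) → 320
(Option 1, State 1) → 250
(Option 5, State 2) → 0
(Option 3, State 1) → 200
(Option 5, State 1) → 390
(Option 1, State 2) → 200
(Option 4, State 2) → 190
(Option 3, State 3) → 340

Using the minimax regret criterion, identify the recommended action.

Option 3

Column bests: State 1=390, State 2=210, State 3=390, State 4=330.
Option 1 regrets: 140, 10, 270, 0 → max 270
Option 2 regrets: 170, 0, 360, 200 → max 360
Option 3 regrets: 190, 10, 50, 10 → max 190
Option 4 regrets: 260, 20, 0, 280 → max 280
Option 5 regrets: 0, 210, 380, 190 → max 380
Smallest max regret = 190 → Option 3.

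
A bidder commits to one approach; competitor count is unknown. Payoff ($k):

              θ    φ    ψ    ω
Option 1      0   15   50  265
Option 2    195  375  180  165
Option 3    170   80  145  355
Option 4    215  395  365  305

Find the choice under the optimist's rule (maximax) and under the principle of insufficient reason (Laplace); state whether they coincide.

maximax → Option 4; laplace → Option 4 (agree)

Row maxima: Option 1=265, Option 2=375, Option 3=355, Option 4=395
Best best-case = 395 → Option 4.
Row averages: Option 1=82.5, Option 2=228.75, Option 3=187.5, Option 4=320
Highest average = 320 → Option 4.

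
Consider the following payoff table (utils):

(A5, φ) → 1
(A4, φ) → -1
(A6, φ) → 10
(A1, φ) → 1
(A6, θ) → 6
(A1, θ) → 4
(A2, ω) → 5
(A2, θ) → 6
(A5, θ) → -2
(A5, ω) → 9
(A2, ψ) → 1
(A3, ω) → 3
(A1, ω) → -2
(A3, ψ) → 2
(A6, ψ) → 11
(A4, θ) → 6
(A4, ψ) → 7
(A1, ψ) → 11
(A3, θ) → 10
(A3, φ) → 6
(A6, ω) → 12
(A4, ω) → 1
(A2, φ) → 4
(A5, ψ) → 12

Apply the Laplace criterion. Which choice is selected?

Row averages: A1=3.5, A2=4, A3=5.25, A4=3.25, A5=5, A6=9.75
Highest average = 9.75 → A6.

A6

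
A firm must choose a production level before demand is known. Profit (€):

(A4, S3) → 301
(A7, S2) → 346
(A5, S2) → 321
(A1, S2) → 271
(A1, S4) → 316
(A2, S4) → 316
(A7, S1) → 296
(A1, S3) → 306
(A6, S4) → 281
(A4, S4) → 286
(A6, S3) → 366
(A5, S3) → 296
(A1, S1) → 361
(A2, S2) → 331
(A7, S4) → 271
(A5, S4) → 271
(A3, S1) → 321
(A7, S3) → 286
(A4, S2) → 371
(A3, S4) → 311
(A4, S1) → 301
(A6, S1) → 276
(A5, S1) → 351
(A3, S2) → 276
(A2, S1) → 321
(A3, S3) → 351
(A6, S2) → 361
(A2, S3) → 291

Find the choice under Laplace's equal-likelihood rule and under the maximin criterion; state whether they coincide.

Row averages: A1=313.5, A2=314.75, A3=314.75, A4=314.75, A5=309.75, A6=321, A7=299.75
Highest average = 321 → A6.
Row minima: A1=271, A2=291, A3=276, A4=286, A5=271, A6=276, A7=271
Best worst-case = 291 → A2.

laplace → A6; maximin → A2 (disagree)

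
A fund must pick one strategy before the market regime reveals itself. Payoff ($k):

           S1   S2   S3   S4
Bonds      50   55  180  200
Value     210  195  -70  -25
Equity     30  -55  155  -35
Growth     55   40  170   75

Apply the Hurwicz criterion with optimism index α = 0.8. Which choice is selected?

Bonds

Bonds: 0.8·200 + 0.2·50 = 170
Value: 0.8·210 + 0.2·(-70) = 154
Equity: 0.8·155 + 0.2·(-55) = 113
Growth: 0.8·170 + 0.2·40 = 144
Highest Hurwicz score = 170 → Bonds.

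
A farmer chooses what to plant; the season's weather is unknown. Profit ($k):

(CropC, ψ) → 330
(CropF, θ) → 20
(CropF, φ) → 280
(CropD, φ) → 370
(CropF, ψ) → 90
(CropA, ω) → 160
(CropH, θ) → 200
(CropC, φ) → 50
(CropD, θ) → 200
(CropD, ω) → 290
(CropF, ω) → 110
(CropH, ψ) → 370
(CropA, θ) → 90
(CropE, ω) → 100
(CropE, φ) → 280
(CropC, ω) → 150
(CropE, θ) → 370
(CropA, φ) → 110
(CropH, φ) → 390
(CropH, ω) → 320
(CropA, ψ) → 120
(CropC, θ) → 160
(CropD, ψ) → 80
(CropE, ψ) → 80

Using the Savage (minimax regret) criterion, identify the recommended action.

Column bests: θ=370, φ=390, ψ=370, ω=320.
CropD regrets: 170, 20, 290, 30 → max 290
CropC regrets: 210, 340, 40, 170 → max 340
CropF regrets: 350, 110, 280, 210 → max 350
CropH regrets: 170, 0, 0, 0 → max 170
CropE regrets: 0, 110, 290, 220 → max 290
CropA regrets: 280, 280, 250, 160 → max 280
Smallest max regret = 170 → CropH.

CropH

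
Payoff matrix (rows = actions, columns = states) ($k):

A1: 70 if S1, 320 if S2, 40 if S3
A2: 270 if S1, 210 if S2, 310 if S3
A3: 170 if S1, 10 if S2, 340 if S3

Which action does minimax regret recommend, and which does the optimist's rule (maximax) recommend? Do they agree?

minimax regret → A2; maximax → A3 (disagree)

Column bests: S1=270, S2=320, S3=340.
A1 regrets: 200, 0, 300 → max 300
A2 regrets: 0, 110, 30 → max 110
A3 regrets: 100, 310, 0 → max 310
Smallest max regret = 110 → A2.
Row maxima: A1=320, A2=310, A3=340
Best best-case = 340 → A3.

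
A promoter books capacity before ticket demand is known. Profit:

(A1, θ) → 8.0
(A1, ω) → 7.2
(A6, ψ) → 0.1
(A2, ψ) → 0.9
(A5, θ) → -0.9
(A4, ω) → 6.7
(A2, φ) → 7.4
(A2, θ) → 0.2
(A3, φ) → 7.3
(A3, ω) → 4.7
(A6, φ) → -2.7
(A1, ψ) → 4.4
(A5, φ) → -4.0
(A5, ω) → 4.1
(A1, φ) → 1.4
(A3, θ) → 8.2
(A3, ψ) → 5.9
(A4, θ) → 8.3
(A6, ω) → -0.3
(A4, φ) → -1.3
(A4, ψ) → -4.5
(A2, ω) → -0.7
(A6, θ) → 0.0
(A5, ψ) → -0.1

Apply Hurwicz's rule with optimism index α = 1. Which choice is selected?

A1: 1·8.0 + 0·1.4 = 8
A2: 1·7.4 + 0·(-0.7) = 7.4
A3: 1·8.2 + 0·4.7 = 8.2
A4: 1·8.3 + 0·(-4.5) = 8.3
A5: 1·4.1 + 0·(-4.0) = 4.1
A6: 1·0.1 + 0·(-2.7) = 0.1
Highest Hurwicz score = 8.3 → A4.

A4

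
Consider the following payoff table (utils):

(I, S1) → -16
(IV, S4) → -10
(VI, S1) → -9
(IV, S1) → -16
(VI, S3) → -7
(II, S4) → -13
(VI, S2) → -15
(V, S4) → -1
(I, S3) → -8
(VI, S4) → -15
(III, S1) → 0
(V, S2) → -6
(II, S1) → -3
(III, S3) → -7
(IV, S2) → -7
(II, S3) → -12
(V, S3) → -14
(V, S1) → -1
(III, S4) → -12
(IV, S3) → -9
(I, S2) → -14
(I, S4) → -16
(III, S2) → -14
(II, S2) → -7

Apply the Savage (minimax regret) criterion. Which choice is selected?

V

Column bests: S1=0, S2=-6, S3=-7, S4=-1.
I regrets: 16, 8, 1, 15 → max 16
II regrets: 3, 1, 5, 12 → max 12
III regrets: 0, 8, 0, 11 → max 11
IV regrets: 16, 1, 2, 9 → max 16
V regrets: 1, 0, 7, 0 → max 7
VI regrets: 9, 9, 0, 14 → max 14
Smallest max regret = 7 → V.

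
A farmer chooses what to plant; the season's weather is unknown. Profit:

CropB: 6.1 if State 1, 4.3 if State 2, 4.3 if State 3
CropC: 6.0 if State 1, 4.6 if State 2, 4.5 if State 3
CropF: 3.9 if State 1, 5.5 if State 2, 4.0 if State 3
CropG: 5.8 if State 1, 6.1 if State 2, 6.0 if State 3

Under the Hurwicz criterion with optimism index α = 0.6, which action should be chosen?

CropG

CropB: 0.6·6.1 + 0.4·4.3 = 5.38
CropC: 0.6·6.0 + 0.4·4.5 = 5.4
CropF: 0.6·5.5 + 0.4·3.9 = 4.86
CropG: 0.6·6.1 + 0.4·5.8 = 5.98
Highest Hurwicz score = 5.98 → CropG.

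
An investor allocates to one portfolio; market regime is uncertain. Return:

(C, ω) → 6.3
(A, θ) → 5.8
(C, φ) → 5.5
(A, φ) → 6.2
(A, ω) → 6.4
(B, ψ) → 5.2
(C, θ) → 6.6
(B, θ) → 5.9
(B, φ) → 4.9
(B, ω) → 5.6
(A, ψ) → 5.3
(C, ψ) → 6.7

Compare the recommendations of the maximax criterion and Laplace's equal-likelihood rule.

Row maxima: A=6.4, B=5.9, C=6.7
Best best-case = 6.7 → C.
Row averages: A=5.925, B=5.4, C=6.275
Highest average = 6.275 → C.

maximax → C; laplace → C (agree)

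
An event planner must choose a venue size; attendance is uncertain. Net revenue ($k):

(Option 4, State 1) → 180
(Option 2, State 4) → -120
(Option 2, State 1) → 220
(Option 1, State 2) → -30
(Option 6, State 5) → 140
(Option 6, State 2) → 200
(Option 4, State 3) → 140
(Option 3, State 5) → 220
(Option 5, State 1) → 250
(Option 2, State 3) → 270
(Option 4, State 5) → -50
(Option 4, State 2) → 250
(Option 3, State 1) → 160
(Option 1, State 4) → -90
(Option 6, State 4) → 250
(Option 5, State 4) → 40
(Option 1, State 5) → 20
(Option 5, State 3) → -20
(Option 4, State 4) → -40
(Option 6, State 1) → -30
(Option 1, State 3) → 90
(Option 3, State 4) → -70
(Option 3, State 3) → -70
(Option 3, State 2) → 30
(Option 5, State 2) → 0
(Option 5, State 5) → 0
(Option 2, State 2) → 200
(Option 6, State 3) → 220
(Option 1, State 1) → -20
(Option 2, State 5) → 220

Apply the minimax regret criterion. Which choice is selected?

Column bests: State 1=250, State 2=250, State 3=270, State 4=250, State 5=220.
Option 1 regrets: 270, 280, 180, 340, 200 → max 340
Option 2 regrets: 30, 50, 0, 370, 0 → max 370
Option 3 regrets: 90, 220, 340, 320, 0 → max 340
Option 4 regrets: 70, 0, 130, 290, 270 → max 290
Option 5 regrets: 0, 250, 290, 210, 220 → max 290
Option 6 regrets: 280, 50, 50, 0, 80 → max 280
Smallest max regret = 280 → Option 6.

Option 6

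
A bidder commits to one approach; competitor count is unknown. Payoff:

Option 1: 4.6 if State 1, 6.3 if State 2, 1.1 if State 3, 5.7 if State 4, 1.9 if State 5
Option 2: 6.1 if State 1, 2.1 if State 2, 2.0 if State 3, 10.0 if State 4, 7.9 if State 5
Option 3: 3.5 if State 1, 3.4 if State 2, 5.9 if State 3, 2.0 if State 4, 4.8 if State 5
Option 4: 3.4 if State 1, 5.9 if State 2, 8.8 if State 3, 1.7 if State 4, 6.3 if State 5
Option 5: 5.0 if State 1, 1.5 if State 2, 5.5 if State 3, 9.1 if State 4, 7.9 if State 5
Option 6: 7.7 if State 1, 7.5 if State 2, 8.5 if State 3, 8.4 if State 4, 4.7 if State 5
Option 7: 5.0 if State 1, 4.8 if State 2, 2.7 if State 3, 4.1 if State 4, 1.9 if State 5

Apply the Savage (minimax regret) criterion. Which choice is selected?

Option 6

Column bests: State 1=7.7, State 2=7.5, State 3=8.8, State 4=10.0, State 5=7.9.
Option 1 regrets: 3.1, 1.2, 7.7, 4.3, 6.0 → max 7.7
Option 2 regrets: 1.6, 5.4, 6.8, 0.0, 0.0 → max 6.8
Option 3 regrets: 4.2, 4.1, 2.9, 8.0, 3.1 → max 8.0
Option 4 regrets: 4.3, 1.6, 0.0, 8.3, 1.6 → max 8.3
Option 5 regrets: 2.7, 6.0, 3.3, 0.9, 0.0 → max 6.0
Option 6 regrets: 0.0, 0.0, 0.3, 1.6, 3.2 → max 3.2
Option 7 regrets: 2.7, 2.7, 6.1, 5.9, 6.0 → max 6.1
Smallest max regret = 3.2 → Option 6.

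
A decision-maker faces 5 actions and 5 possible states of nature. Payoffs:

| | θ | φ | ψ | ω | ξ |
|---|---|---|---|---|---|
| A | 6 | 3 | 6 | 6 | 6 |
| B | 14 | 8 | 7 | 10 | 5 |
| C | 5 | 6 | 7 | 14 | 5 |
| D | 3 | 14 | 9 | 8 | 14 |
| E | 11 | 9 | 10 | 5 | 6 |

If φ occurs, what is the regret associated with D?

0

Best payoff under φ is 14.
Regret = 14 − 14 = 0.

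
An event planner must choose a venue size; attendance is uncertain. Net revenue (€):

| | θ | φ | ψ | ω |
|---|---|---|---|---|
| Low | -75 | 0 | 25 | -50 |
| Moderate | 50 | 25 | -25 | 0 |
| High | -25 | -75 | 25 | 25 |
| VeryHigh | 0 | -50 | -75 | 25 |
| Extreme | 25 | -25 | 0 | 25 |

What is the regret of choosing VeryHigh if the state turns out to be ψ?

100

Best payoff under ψ is 25.
Regret = 25 − (-75) = 100.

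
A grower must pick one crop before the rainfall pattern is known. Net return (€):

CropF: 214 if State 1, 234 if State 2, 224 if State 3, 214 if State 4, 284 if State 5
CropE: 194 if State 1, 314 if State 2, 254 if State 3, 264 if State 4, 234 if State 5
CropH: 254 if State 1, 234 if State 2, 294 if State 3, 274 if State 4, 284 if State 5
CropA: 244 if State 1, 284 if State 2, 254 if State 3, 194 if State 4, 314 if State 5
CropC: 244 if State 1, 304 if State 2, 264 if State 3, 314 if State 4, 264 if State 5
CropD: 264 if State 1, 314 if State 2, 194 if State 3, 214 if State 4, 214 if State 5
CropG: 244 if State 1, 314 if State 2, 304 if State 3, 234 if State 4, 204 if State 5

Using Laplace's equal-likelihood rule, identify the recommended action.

CropC

Row averages: CropF=234, CropE=252, CropH=268, CropA=258, CropC=278, CropD=240, CropG=260
Highest average = 278 → CropC.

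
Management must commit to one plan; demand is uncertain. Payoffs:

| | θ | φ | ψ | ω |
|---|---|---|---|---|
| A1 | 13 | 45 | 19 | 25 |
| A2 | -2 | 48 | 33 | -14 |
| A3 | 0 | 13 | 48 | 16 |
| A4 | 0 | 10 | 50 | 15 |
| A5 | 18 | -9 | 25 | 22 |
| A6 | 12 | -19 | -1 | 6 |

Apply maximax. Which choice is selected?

A4

Row maxima: A1=45, A2=48, A3=48, A4=50, A5=25, A6=12
Best best-case = 50 → A4.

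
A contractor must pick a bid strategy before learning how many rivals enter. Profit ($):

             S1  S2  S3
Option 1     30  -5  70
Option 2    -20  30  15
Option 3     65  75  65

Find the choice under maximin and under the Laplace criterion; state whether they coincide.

maximin → Option 3; laplace → Option 3 (agree)

Row minima: Option 1=-5, Option 2=-20, Option 3=65
Best worst-case = 65 → Option 3.
Row averages: Option 1=95/3, Option 2=25/3, Option 3=205/3
Highest average = 205/3 → Option 3.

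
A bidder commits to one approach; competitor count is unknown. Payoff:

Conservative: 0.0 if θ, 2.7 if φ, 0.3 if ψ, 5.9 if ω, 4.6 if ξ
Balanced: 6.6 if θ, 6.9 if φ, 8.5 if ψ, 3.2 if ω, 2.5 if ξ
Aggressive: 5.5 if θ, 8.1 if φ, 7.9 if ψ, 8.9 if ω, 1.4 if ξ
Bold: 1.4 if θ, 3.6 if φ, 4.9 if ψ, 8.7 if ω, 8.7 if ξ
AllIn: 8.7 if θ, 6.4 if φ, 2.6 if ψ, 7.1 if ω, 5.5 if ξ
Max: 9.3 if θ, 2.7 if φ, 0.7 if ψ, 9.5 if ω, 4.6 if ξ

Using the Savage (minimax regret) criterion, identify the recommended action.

Column bests: θ=9.3, φ=8.1, ψ=8.5, ω=9.5, ξ=8.7.
Conservative regrets: 9.3, 5.4, 8.2, 3.6, 4.1 → max 9.3
Balanced regrets: 2.7, 1.2, 0.0, 6.3, 6.2 → max 6.3
Aggressive regrets: 3.8, 0.0, 0.6, 0.6, 7.3 → max 7.3
Bold regrets: 7.9, 4.5, 3.6, 0.8, 0.0 → max 7.9
AllIn regrets: 0.6, 1.7, 5.9, 2.4, 3.2 → max 5.9
Max regrets: 0.0, 5.4, 7.8, 0.0, 4.1 → max 7.8
Smallest max regret = 5.9 → AllIn.

AllIn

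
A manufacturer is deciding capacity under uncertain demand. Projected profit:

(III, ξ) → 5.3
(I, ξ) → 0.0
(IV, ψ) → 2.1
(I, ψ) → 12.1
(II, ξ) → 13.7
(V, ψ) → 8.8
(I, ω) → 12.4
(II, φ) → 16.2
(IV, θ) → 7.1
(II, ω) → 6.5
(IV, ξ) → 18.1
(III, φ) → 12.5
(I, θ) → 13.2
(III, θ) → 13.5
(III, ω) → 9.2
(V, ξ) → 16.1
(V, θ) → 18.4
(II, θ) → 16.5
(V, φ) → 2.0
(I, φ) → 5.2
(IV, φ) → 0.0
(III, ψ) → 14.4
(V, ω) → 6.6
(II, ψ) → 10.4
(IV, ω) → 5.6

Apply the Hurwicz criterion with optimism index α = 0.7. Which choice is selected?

I: 0.7·13.2 + 0.3·0.0 = 9.24
II: 0.7·16.5 + 0.3·6.5 = 13.5
III: 0.7·14.4 + 0.3·5.3 = 11.67
IV: 0.7·18.1 + 0.3·0.0 = 12.67
V: 0.7·18.4 + 0.3·2.0 = 13.48
Highest Hurwicz score = 13.5 → II.

II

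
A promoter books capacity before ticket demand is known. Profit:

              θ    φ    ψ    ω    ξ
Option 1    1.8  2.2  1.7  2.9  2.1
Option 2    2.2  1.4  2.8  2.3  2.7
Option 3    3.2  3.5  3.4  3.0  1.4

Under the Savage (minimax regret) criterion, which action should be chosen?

Column bests: θ=3.2, φ=3.5, ψ=3.4, ω=3.0, ξ=2.7.
Option 1 regrets: 1.4, 1.3, 1.7, 0.1, 0.6 → max 1.7
Option 2 regrets: 1.0, 2.1, 0.6, 0.7, 0.0 → max 2.1
Option 3 regrets: 0.0, 0.0, 0.0, 0.0, 1.3 → max 1.3
Smallest max regret = 1.3 → Option 3.

Option 3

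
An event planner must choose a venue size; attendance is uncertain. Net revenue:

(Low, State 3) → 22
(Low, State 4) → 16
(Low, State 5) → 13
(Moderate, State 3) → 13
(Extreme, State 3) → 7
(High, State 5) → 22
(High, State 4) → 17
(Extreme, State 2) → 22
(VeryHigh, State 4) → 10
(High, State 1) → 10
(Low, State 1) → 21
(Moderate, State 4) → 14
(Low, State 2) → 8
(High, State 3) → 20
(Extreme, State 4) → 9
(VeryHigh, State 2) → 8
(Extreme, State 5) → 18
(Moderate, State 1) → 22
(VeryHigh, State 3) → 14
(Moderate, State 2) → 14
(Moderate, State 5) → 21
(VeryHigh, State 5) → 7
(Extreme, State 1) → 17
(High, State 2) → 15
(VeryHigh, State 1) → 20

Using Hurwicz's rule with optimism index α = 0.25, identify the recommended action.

Low: 0.25·22 + 0.75·8 = 11.5
Moderate: 0.25·22 + 0.75·13 = 15.25
High: 0.25·22 + 0.75·10 = 13
VeryHigh: 0.25·20 + 0.75·7 = 10.25
Extreme: 0.25·22 + 0.75·7 = 10.75
Highest Hurwicz score = 15.25 → Moderate.

Moderate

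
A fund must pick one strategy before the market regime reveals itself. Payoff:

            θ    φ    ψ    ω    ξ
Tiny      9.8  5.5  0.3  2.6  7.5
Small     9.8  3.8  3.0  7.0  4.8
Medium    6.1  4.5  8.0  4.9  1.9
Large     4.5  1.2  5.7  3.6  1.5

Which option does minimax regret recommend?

Column bests: θ=9.8, φ=5.5, ψ=8.0, ω=7.0, ξ=7.5.
Tiny regrets: 0.0, 0.0, 7.7, 4.4, 0.0 → max 7.7
Small regrets: 0.0, 1.7, 5.0, 0.0, 2.7 → max 5.0
Medium regrets: 3.7, 1.0, 0.0, 2.1, 5.6 → max 5.6
Large regrets: 5.3, 4.3, 2.3, 3.4, 6.0 → max 6.0
Smallest max regret = 5.0 → Small.

Small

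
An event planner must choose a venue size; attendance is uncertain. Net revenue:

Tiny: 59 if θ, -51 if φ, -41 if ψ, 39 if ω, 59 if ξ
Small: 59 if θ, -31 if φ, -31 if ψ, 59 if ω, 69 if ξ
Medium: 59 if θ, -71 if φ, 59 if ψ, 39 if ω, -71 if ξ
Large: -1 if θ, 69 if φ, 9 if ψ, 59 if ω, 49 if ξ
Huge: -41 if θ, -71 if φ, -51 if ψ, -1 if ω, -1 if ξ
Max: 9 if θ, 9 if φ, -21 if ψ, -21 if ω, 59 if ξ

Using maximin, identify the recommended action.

Large

Row minima: Tiny=-51, Small=-31, Medium=-71, Large=-1, Huge=-71, Max=-21
Best worst-case = -1 → Large.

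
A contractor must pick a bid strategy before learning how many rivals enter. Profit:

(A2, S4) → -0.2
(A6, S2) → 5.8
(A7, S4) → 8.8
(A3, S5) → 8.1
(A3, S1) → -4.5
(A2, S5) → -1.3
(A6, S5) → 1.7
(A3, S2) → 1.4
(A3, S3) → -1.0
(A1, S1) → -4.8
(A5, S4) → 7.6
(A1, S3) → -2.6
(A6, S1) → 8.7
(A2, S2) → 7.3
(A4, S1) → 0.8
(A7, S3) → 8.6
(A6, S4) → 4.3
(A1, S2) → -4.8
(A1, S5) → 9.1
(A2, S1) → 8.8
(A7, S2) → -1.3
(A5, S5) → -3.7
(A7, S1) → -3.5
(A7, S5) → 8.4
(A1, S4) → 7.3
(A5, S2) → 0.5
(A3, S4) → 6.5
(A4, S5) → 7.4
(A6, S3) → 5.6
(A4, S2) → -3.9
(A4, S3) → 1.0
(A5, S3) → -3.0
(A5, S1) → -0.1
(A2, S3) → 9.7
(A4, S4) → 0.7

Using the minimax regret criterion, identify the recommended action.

Column bests: S1=8.8, S2=7.3, S3=9.7, S4=8.8, S5=9.1.
A1 regrets: 13.6, 12.1, 12.3, 1.5, 0.0 → max 13.6
A2 regrets: 0.0, 0.0, 0.0, 9.0, 10.4 → max 10.4
A3 regrets: 13.3, 5.9, 10.7, 2.3, 1.0 → max 13.3
A4 regrets: 8.0, 11.2, 8.7, 8.1, 1.7 → max 11.2
A5 regrets: 8.9, 6.8, 12.7, 1.2, 12.8 → max 12.8
A6 regrets: 0.1, 1.5, 4.1, 4.5, 7.4 → max 7.4
A7 regrets: 12.3, 8.6, 1.1, 0.0, 0.7 → max 12.3
Smallest max regret = 7.4 → A6.

A6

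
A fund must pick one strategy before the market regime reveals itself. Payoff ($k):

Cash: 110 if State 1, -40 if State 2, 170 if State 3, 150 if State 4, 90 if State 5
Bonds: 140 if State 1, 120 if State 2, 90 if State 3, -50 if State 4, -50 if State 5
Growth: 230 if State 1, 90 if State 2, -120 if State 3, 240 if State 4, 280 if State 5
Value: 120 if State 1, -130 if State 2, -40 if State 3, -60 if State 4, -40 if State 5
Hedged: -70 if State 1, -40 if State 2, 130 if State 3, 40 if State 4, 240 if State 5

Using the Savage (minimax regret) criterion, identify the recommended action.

Cash

Column bests: State 1=230, State 2=120, State 3=170, State 4=240, State 5=280.
Cash regrets: 120, 160, 0, 90, 190 → max 190
Bonds regrets: 90, 0, 80, 290, 330 → max 330
Growth regrets: 0, 30, 290, 0, 0 → max 290
Value regrets: 110, 250, 210, 300, 320 → max 320
Hedged regrets: 300, 160, 40, 200, 40 → max 300
Smallest max regret = 190 → Cash.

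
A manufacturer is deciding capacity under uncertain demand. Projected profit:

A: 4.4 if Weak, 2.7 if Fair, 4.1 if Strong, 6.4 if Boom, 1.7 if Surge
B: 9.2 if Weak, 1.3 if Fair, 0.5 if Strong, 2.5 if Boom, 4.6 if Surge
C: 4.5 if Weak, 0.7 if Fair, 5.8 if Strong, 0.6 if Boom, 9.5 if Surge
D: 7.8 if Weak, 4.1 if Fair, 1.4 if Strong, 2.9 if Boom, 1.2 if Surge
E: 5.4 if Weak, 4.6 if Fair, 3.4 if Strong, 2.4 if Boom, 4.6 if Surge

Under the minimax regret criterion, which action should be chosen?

Column bests: Weak=9.2, Fair=4.6, Strong=5.8, Boom=6.4, Surge=9.5.
A regrets: 4.8, 1.9, 1.7, 0.0, 7.8 → max 7.8
B regrets: 0.0, 3.3, 5.3, 3.9, 4.9 → max 5.3
C regrets: 4.7, 3.9, 0.0, 5.8, 0.0 → max 5.8
D regrets: 1.4, 0.5, 4.4, 3.5, 8.3 → max 8.3
E regrets: 3.8, 0.0, 2.4, 4.0, 4.9 → max 4.9
Smallest max regret = 4.9 → E.

E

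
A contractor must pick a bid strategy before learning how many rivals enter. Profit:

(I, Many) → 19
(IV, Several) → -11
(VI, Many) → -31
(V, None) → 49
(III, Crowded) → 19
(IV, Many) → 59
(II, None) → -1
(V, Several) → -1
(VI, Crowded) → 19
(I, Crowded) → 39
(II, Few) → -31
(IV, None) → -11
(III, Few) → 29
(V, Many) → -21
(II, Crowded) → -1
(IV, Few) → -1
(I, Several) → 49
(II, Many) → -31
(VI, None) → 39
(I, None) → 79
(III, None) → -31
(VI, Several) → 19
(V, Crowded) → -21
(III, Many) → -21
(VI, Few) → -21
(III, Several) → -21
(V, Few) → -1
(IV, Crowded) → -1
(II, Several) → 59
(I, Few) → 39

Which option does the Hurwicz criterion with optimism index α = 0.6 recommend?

I

I: 0.6·79 + 0.4·19 = 55
II: 0.6·59 + 0.4·(-31) = 23
III: 0.6·29 + 0.4·(-31) = 5
IV: 0.6·59 + 0.4·(-11) = 31
V: 0.6·49 + 0.4·(-21) = 21
VI: 0.6·39 + 0.4·(-31) = 11
Highest Hurwicz score = 55 → I.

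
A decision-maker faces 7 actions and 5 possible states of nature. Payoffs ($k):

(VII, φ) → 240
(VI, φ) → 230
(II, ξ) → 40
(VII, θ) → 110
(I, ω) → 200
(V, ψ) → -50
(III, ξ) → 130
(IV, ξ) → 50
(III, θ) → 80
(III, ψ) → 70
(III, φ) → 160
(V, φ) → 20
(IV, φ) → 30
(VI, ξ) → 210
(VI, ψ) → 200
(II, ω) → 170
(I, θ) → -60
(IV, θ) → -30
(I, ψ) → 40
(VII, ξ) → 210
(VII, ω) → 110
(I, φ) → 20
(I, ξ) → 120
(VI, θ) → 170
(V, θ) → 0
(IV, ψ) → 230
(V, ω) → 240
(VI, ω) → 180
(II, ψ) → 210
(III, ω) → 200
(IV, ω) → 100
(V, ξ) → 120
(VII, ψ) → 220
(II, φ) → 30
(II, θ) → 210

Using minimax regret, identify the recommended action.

VI

Column bests: θ=210, φ=240, ψ=230, ω=240, ξ=210.
I regrets: 270, 220, 190, 40, 90 → max 270
II regrets: 0, 210, 20, 70, 170 → max 210
III regrets: 130, 80, 160, 40, 80 → max 160
IV regrets: 240, 210, 0, 140, 160 → max 240
V regrets: 210, 220, 280, 0, 90 → max 280
VI regrets: 40, 10, 30, 60, 0 → max 60
VII regrets: 100, 0, 10, 130, 0 → max 130
Smallest max regret = 60 → VI.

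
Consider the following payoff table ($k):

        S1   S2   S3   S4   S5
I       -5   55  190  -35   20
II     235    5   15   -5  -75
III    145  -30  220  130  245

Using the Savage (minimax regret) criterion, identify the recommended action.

Column bests: S1=235, S2=55, S3=220, S4=130, S5=245.
I regrets: 240, 0, 30, 165, 225 → max 240
II regrets: 0, 50, 205, 135, 320 → max 320
III regrets: 90, 85, 0, 0, 0 → max 90
Smallest max regret = 90 → III.

III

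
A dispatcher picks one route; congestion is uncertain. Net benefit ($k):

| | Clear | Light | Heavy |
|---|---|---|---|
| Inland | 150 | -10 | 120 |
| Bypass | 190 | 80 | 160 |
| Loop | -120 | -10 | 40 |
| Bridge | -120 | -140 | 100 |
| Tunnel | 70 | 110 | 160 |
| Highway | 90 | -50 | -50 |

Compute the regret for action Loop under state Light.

120

Best payoff under Light is 110.
Regret = 110 − (-10) = 120.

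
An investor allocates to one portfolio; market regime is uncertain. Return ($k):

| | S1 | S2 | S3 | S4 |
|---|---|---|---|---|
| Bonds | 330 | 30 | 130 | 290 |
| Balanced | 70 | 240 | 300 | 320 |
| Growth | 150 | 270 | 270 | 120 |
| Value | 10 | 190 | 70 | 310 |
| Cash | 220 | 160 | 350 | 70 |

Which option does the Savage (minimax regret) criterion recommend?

Growth

Column bests: S1=330, S2=270, S3=350, S4=320.
Bonds regrets: 0, 240, 220, 30 → max 240
Balanced regrets: 260, 30, 50, 0 → max 260
Growth regrets: 180, 0, 80, 200 → max 200
Value regrets: 320, 80, 280, 10 → max 320
Cash regrets: 110, 110, 0, 250 → max 250
Smallest max regret = 200 → Growth.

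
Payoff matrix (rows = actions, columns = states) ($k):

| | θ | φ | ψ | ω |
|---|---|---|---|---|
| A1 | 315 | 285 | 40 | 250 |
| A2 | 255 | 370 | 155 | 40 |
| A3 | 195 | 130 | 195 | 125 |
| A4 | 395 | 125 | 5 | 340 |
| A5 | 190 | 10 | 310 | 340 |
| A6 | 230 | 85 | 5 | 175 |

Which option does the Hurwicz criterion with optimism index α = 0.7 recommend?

A1: 0.7·315 + 0.3·40 = 232.5
A2: 0.7·370 + 0.3·40 = 271
A3: 0.7·195 + 0.3·125 = 174
A4: 0.7·395 + 0.3·5 = 278
A5: 0.7·340 + 0.3·10 = 241
A6: 0.7·230 + 0.3·5 = 162.5
Highest Hurwicz score = 278 → A4.

A4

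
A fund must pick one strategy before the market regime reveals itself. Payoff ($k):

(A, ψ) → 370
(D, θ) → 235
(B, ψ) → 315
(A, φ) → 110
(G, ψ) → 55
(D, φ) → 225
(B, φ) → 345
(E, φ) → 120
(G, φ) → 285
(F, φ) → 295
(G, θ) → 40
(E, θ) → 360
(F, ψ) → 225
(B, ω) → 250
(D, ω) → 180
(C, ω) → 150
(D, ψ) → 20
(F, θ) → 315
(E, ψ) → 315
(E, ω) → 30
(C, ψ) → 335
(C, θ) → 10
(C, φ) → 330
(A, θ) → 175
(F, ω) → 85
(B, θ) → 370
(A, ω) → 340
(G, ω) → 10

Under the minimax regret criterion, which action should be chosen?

B

Column bests: θ=370, φ=345, ψ=370, ω=340.
A regrets: 195, 235, 0, 0 → max 235
B regrets: 0, 0, 55, 90 → max 90
C regrets: 360, 15, 35, 190 → max 360
D regrets: 135, 120, 350, 160 → max 350
E regrets: 10, 225, 55, 310 → max 310
F regrets: 55, 50, 145, 255 → max 255
G regrets: 330, 60, 315, 330 → max 330
Smallest max regret = 90 → B.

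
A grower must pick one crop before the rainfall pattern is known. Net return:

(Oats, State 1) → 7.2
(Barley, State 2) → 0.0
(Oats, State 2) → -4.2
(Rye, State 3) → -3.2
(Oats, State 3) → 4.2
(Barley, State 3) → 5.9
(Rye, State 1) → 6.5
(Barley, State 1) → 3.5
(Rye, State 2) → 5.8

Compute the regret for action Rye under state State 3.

9.1

Best payoff under State 3 is 5.9.
Regret = 5.9 − (-3.2) = 9.1.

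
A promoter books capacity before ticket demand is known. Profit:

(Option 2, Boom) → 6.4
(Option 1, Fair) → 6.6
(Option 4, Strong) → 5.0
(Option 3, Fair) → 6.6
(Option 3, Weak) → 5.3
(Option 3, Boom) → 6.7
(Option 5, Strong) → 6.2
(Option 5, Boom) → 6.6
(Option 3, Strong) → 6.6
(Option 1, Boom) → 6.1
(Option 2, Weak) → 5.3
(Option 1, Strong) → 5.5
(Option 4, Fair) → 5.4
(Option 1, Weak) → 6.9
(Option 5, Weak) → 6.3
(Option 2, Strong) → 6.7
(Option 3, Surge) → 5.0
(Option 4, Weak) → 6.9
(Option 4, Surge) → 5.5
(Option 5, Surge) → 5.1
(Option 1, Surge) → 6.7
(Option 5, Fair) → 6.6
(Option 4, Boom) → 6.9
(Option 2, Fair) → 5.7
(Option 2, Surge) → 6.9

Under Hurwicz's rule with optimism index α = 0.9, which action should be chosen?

Option 1: 0.9·6.9 + 0.1·5.5 = 6.76
Option 2: 0.9·6.9 + 0.1·5.3 = 6.74
Option 3: 0.9·6.7 + 0.1·5.0 = 6.53
Option 4: 0.9·6.9 + 0.1·5.0 = 6.71
Option 5: 0.9·6.6 + 0.1·5.1 = 6.45
Highest Hurwicz score = 6.76 → Option 1.

Option 1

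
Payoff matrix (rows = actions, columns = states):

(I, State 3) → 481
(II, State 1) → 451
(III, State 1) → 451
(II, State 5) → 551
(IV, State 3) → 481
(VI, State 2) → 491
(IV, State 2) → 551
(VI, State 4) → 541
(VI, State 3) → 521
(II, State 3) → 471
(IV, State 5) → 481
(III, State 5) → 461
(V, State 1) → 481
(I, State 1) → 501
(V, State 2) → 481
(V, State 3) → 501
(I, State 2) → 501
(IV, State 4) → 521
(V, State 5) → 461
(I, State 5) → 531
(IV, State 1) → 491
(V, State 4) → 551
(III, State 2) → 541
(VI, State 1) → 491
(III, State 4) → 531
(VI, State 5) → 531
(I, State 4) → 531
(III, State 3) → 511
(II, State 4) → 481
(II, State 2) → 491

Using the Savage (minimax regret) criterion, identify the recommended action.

Column bests: State 1=501, State 2=551, State 3=521, State 4=551, State 5=551.
I regrets: 0, 50, 40, 20, 20 → max 50
II regrets: 50, 60, 50, 70, 0 → max 70
III regrets: 50, 10, 10, 20, 90 → max 90
IV regrets: 10, 0, 40, 30, 70 → max 70
V regrets: 20, 70, 20, 0, 90 → max 90
VI regrets: 10, 60, 0, 10, 20 → max 60
Smallest max regret = 50 → I.

I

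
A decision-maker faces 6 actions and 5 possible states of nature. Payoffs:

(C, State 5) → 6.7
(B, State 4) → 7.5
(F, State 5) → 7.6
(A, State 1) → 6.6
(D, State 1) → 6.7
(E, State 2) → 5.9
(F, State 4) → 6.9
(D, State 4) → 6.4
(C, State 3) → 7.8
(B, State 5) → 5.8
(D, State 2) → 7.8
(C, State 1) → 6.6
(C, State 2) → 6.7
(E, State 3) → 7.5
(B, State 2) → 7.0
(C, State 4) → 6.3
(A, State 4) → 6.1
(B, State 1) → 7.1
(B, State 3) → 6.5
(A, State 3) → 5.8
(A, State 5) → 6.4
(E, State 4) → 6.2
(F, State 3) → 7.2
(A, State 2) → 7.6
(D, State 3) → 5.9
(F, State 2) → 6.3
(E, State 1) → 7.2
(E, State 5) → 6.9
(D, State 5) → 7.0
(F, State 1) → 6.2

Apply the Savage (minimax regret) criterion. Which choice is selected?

C

Column bests: State 1=7.2, State 2=7.8, State 3=7.8, State 4=7.5, State 5=7.6.
A regrets: 0.6, 0.2, 2.0, 1.4, 1.2 → max 2.0
B regrets: 0.1, 0.8, 1.3, 0.0, 1.8 → max 1.8
C regrets: 0.6, 1.1, 0.0, 1.2, 0.9 → max 1.2
D regrets: 0.5, 0.0, 1.9, 1.1, 0.6 → max 1.9
E regrets: 0.0, 1.9, 0.3, 1.3, 0.7 → max 1.9
F regrets: 1.0, 1.5, 0.6, 0.6, 0.0 → max 1.5
Smallest max regret = 1.2 → C.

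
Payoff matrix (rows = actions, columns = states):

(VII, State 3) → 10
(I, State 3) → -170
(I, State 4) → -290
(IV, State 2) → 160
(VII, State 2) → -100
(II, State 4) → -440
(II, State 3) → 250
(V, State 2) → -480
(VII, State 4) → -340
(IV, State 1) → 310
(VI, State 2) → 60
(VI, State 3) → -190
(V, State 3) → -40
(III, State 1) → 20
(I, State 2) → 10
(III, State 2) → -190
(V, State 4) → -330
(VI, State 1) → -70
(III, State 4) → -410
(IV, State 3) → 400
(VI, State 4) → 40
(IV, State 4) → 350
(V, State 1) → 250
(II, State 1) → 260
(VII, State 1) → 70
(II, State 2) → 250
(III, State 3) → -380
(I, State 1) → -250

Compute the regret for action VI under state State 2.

190

Best payoff under State 2 is 250.
Regret = 250 − 60 = 190.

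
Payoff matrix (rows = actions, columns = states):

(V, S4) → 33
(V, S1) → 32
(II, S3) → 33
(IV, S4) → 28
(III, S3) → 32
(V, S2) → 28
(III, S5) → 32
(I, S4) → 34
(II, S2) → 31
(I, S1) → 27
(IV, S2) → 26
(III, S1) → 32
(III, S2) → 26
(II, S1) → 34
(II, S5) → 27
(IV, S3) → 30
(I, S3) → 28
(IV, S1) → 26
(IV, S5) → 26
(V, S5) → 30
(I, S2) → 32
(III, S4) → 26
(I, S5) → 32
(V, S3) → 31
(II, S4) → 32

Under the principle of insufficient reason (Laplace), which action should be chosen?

Row averages: I=30.6, II=31.4, III=29.6, IV=27.2, V=30.8
Highest average = 31.4 → II.

II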